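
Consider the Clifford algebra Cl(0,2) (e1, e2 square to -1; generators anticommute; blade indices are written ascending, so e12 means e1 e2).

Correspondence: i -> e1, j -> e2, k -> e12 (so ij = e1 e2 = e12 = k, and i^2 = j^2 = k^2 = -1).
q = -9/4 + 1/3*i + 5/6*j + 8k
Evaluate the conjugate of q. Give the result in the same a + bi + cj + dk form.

In blades: q = -9/4 + 1/3*e1 + 5/6*e2 + 8*e12.
Conjugation here is Clifford conjugation: the scalar is fixed and the grade-1 and grade-2 blades all flip sign, giving -9/4 - 1/3*e1 - 5/6*e2 - 8*e12; translating back:
Answer: -9/4 - 1/3*i - 5/6*j - 8k


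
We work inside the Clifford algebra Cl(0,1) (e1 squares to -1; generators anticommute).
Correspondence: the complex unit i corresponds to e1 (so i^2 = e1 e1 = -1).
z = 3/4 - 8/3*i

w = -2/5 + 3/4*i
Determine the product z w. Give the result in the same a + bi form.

In blades: z = 3/4 - 8/3*e1, w = -2/5 + 3/4*e1.
Distribute z over w term by term (generator squares from the signature, products reordered to ascending indices): (3/4)*w = -3/10 + 9/16*e1; (-8/3*e1)*w = 2 + 16/15*e1.
Sum: 17/10 + 391/240*e1; translating back through the correspondence:
Answer: 17/10 + 391/240*i


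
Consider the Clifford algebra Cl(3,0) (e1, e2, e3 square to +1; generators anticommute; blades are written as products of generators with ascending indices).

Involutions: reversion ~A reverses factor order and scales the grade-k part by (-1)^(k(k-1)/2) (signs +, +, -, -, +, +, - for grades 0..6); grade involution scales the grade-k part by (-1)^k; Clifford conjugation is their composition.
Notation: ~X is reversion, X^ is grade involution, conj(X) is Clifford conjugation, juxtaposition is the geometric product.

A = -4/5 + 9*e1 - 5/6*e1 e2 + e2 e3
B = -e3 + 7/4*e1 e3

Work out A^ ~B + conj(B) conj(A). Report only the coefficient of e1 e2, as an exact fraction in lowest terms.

first term: -e2 + 331/20*e3 - 7/4*e1 e2 + 52/5*e1 e3 - 35/24*e2 e3 + 5/6*e1 e2 e3
second term: e2 - 331/20*e3 - 7/4*e1 e2 + 52/5*e1 e3 - 35/24*e2 e3 + 5/6*e1 e2 e3
Answer: -7/2


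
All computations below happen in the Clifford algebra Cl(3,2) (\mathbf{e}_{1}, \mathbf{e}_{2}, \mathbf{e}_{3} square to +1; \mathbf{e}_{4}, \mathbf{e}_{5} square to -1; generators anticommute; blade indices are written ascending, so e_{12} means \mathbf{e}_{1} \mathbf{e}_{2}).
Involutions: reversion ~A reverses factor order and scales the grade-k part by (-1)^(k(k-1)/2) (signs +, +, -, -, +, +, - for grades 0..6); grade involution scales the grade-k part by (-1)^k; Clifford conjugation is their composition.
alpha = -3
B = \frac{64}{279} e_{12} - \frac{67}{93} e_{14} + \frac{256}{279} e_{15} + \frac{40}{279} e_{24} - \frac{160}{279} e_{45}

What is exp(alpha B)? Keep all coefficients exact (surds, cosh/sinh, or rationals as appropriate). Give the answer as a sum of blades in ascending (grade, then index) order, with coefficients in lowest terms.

B^2 term by term: the squares give (\frac{64}{279})^2*(e_{12})^2 + (-\frac{67}{93})^2*(e_{14})^2 + (\frac{256}{279})^2*(e_{15})^2 + (\frac{40}{279})^2*(e_{24})^2 + (-\frac{160}{279})^2*(e_{45})^2 = \frac{4096}{77841}*(-1) + \frac{4489}{8649}*(+1) + \frac{65536}{77841}*(+1) + \frac{1600}{77841}*(+1) + \frac{25600}{77841}*(-1) = 1 (each basis 2-blade squares to minus the product of its generators' squares); cross terms between blades sharing an index anticommute and cancel; the commuting (index-disjoint) pairs give grade-4 terms 2*c*c'*(blade product), which cancel blade by blade — e_{1245}: -\frac{20480}{77841} + \frac{20480}{77841} = 0 — confirming B is simple. So B^2 = 1.
B^2 = 1 — hyperbolic case — the even/odd split gives cosh and sinh: l = 1, alpha*l = -3, so exp(alpha B) = cosh(-3) + (sinh(-3)/1)*B = \cosh{\left(3 \right)} + (- \sinh{\left(3 \right)})*B.
Answer: \cosh{\left(3 \right)} - \frac{64 \sinh{\left(3 \right)}}{279} e_{12} + \frac{67 \sinh{\left(3 \right)}}{93} e_{14} - \frac{256 \sinh{\left(3 \right)}}{279} e_{15} - \frac{40 \sinh{\left(3 \right)}}{279} e_{24} + \frac{160 \sinh{\left(3 \right)}}{279} e_{45}


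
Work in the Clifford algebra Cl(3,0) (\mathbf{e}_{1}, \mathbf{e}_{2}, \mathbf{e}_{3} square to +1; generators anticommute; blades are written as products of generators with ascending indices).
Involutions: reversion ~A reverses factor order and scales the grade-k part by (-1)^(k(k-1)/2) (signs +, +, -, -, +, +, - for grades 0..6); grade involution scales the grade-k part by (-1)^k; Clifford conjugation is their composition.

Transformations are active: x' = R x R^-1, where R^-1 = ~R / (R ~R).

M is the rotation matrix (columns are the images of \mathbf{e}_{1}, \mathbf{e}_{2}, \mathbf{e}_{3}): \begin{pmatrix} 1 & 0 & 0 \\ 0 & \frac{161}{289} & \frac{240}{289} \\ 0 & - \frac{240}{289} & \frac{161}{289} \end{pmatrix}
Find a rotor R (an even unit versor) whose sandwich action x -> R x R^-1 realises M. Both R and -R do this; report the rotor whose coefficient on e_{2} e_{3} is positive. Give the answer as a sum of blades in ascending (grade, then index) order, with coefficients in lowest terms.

Method: write R = a + b12*e_{1} e_{2} + b13*e_{1} e_{3} + b23*e_{2} e_{3} with a^2 + b12^2 + b13^2 + b23^2 = 1 (so R^-1 = ~R). Expanding the columns R e_j ~R gives tr M = 4a^2 - 1 and, from the antisymmetric part, M21 - M12 = -4a*b12, M13 - M31 = 4a*b13, M32 - M23 = -4a*b23.
Here tr M = \frac{611}{289}, so a^2 = (1 + tr M)/4 = \frac{225}{289} and a = ±\frac{15}{17}. Taking a = \frac{15}{17}: M21 - M12 = 0, M13 - M31 = 0, M32 - M23 = -\frac{480}{289}, giving b12 = 0, b13 = 0, b23 = \frac{8}{17}, i.e. R = \frac{15}{17} + \frac{8}{17} e_{2} e_{3}.
Its e_{2} e_{3} coefficient is already positive.
Answer: \frac{15}{17} + \frac{8}{17} e_{2} e_{3}. Recall the cover is two-to-one: with M of trace \frac{611}{289}, both preimages act alike, and the stated e_{2} e_{3} sign chooses the sheet.


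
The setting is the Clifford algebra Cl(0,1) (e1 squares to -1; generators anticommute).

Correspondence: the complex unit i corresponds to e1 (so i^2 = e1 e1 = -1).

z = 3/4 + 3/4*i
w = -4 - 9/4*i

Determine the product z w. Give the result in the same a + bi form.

In blades: z = 3/4 + 3/4*e1, w = -4 - 9/4*e1.
Distribute z over w term by term (generator squares from the signature, products reordered to ascending indices): (3/4)*w = -3 - 27/16*e1; (3/4*e1)*w = 27/16 - 3*e1.
Sum: -21/16 - 75/16*e1; translating back through the correspondence:
Answer: -21/16 - 75/16*i


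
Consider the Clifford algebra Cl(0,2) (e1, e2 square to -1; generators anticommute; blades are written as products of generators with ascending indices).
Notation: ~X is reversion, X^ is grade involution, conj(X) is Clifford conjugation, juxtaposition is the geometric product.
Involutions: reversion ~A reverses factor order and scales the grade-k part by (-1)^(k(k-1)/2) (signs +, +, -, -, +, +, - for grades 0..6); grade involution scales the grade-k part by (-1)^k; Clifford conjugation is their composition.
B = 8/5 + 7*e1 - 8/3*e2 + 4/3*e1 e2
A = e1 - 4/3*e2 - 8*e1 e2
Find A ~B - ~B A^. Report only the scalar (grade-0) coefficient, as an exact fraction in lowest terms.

first term: -191/9 - 808/45*e1 - 284/5*e2 - 92/15*e1 e2
second term: -1/9 + 968/45*e1 + 892/15*e2 - 92/15*e1 e2
Answer: -190/9


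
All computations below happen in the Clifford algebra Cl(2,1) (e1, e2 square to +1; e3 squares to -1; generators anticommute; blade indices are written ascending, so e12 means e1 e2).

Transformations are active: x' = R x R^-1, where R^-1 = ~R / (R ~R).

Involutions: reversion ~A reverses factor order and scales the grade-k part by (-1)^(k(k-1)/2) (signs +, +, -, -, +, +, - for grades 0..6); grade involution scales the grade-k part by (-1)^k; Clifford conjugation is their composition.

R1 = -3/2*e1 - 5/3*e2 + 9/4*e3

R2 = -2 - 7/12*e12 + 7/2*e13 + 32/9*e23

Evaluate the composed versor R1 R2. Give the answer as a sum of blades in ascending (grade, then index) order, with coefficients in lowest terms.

Distribute over the terms of R1 (each basis-blade product reordered to ascending indices, repeated generators contracted through their squares):
(-3/2*e1) R2 = 3*e1 + 7/8*e2 - 21/4*e3 - 16/3*e123
(-5/3*e2) R2 = -35/36*e1 + 10/3*e2 - 160/27*e3 + 35/6*e123
(9/4*e3) R2 = 63/8*e1 + 8*e2 - 9/2*e3 - 21/16*e123
Summing the partial products and collecting blades:
Answer: 713/72*e1 + 293/24*e2 - 1693/108*e3 - 13/16*e123


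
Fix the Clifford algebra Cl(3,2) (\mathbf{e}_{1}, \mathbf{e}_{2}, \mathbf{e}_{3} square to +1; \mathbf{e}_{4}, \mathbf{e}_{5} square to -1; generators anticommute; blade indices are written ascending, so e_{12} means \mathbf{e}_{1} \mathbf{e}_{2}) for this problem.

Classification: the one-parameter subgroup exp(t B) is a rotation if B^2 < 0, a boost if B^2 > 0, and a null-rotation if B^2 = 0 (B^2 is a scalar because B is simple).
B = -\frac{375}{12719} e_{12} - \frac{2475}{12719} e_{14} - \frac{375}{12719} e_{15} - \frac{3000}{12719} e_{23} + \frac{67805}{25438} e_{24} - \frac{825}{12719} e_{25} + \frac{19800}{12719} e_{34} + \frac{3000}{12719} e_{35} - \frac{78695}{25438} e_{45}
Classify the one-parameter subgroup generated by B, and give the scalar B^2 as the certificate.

B^2 term by term: the squares give (-\frac{375}{12719})^2*(e_{12})^2 + (-\frac{2475}{12719})^2*(e_{14})^2 + (-\frac{375}{12719})^2*(e_{15})^2 + (-\frac{3000}{12719})^2*(e_{23})^2 + (\frac{67805}{25438})^2*(e_{24})^2 + (-\frac{825}{12719})^2*(e_{25})^2 + (\frac{19800}{12719})^2*(e_{34})^2 + (\frac{3000}{12719})^2*(e_{35})^2 + (-\frac{78695}{25438})^2*(e_{45})^2 = \frac{140625}{161772961}*(-1) + \frac{6125625}{161772961}*(+1) + \frac{140625}{161772961}*(+1) + \frac{9000000}{161772961}*(-1) + \frac{4597518025}{647091844}*(+1) + \frac{680625}{161772961}*(+1) + \frac{392040000}{161772961}*(+1) + \frac{9000000}{161772961}*(+1) + \frac{6192903025}{647091844}*(-1) = 0 (each basis 2-blade squares to minus the product of its generators' squares); cross terms between blades sharing an index anticommute and cancel; the commuting (index-disjoint) pairs give grade-4 terms 2*c*c'*(blade product), which cancel blade by blade — e_{1234}: -\frac{14850000}{161772961} + \frac{14850000}{161772961} = 0; e_{1235}: -\frac{2250000}{161772961} + \frac{2250000}{161772961} = 0; e_{1245}: \frac{29510625}{161772961} - \frac{4083750}{161772961} - \frac{25426875}{161772961} = 0; e_{1345}: \frac{14850000}{161772961} - \frac{14850000}{161772961} = 0; e_{2345}: \frac{236085000}{161772961} - \frac{203415000}{161772961} - \frac{32670000}{161772961} = 0 — confirming B is simple. So B^2 = 0.
Answer: null-rotation, certificate B^2 = 0. B^2 = 0 is basis-independent, so its sign is the whole story.


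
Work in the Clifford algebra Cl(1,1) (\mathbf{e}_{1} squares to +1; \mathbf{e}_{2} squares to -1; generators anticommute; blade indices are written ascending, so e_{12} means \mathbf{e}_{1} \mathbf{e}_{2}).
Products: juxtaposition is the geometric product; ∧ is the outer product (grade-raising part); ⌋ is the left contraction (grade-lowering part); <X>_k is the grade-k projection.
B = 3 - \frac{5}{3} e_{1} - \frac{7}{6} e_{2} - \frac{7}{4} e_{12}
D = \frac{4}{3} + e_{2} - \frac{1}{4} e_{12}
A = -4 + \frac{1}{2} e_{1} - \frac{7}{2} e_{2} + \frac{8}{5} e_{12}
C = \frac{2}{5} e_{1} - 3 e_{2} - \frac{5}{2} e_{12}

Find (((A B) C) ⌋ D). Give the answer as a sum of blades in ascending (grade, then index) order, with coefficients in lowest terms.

step 1: -\frac{1183}{60} + \frac{1939}{120} e_{1} - \frac{97}{24} e_{2} + \frac{323}{60} e_{12}
step 2: -\frac{478}{25} + \frac{7347}{400} e_{1} + \frac{19921}{1200} e_{2} + \frac{73}{30} e_{12}
step 3: -\frac{17081}{400} - \frac{19921}{4800} e_{1} - \frac{37939}{1600} e_{2} + \frac{239}{50} e_{12}
Answer: -\frac{17081}{400} - \frac{19921}{4800} e_{1} - \frac{37939}{1600} e_{2} + \frac{239}{50} e_{12}


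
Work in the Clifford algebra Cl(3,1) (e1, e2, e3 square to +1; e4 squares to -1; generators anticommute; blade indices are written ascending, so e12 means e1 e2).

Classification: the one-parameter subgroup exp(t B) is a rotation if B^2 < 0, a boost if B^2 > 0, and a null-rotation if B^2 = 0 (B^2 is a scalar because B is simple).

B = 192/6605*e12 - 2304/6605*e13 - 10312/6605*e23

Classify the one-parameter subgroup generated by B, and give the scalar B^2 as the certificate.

B^2 term by term: the squares give (192/6605)^2*(e12)^2 + (-2304/6605)^2*(e13)^2 + (-10312/6605)^2*(e23)^2 = 36864/43626025*(-1) + 5308416/43626025*(-1) + 106337344/43626025*(-1) = -64/25 (each basis 2-blade squares to minus the product of its generators' squares); cross terms between blades sharing an index anticommute and cancel. So B^2 = -64/25.
Answer: rotation, certificate B^2 = -64/25. No conjugation can change B^2 = -64/25; the sign gives the class.


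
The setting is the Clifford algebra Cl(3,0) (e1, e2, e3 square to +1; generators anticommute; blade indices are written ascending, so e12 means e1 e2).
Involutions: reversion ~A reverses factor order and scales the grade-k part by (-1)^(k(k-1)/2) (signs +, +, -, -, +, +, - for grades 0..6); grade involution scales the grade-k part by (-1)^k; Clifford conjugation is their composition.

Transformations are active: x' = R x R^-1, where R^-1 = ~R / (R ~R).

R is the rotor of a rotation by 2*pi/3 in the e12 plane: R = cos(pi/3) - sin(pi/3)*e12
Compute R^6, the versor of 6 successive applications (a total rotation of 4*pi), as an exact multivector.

Because a rotor carries half the rotation angle, composing 6 copies of this e12-plane rotor multiplies the phase: 6*(pi/3) = 2*pi, hence R^6 = cos(2*pi) - sin(2*pi)*e12.
cos(2*pi) = 1 and sin(2*pi) = 0, so R^6 = 1. The total rotation 4*pi is 2 full turns, so every vector returns to itself, yet the rotor is +1, back on the identity sheet (an even number of 2*pi turns).
Answer: 1


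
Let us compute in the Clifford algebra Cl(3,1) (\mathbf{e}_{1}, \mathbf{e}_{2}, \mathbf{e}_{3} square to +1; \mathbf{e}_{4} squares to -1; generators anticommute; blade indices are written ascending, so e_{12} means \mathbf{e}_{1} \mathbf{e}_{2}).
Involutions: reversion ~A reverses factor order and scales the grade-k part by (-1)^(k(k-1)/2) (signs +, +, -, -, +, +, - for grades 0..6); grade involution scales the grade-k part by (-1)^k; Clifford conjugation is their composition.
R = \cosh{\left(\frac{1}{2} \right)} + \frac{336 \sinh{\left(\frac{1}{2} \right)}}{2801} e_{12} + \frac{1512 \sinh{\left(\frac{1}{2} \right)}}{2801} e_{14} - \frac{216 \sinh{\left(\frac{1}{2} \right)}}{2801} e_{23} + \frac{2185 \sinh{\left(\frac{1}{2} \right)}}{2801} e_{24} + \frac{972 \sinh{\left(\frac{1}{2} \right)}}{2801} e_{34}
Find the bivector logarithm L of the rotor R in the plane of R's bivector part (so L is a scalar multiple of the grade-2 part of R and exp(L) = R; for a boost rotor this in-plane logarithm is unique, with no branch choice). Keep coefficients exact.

The scalar part of R is \cosh{\left(\frac{1}{2} \right)}, so cosh pins the rapidity up to sign — the sign comes from the bivector part; dividing that part by sinh of the rapidity yields the plane, and the in-plane L = rapidity * plane is unique because the two sign choices cancel.
Concretely: cosh(rapidity) = \cosh{\left(\frac{1}{2} \right)} gives rapidity = ±\frac{1}{2}, and since rapidity/sinh(rapidity) is even the sign is immaterial: L = (rapidity/sinh(rapidity)) * <R>_2 = (\frac{1}{2 \sinh{\left(\frac{1}{2} \right)}}) * <R>_2.
Answer: \frac{168}{2801} e_{12} + \frac{756}{2801} e_{14} - \frac{108}{2801} e_{23} + \frac{2185}{5602} e_{24} + \frac{486}{2801} e_{34}


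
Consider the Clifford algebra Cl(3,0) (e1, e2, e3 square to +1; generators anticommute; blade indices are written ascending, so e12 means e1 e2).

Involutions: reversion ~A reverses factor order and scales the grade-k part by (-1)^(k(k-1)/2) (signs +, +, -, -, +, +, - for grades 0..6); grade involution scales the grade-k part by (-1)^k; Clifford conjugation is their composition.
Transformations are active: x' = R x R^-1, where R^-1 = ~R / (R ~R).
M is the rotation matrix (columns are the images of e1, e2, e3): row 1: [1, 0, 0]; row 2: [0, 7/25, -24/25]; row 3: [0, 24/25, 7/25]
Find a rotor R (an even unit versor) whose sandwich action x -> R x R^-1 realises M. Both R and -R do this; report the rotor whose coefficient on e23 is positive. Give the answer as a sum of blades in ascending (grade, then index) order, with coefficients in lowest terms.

Method: write R = a + b12*e12 + b13*e13 + b23*e23 with a^2 + b12^2 + b13^2 + b23^2 = 1 (so R^-1 = ~R). Expanding the columns R e_j ~R gives tr M = 4a^2 - 1 and, from the antisymmetric part, M21 - M12 = -4a*b12, M13 - M31 = 4a*b13, M32 - M23 = -4a*b23.
Here tr M = 39/25, so a^2 = (1 + tr M)/4 = 16/25 and a = ±4/5. Taking a = 4/5: M21 - M12 = 0, M13 - M31 = 0, M32 - M23 = 48/25, giving b12 = 0, b13 = 0, b23 = -3/5, i.e. R = 4/5 - 3/5*e23.
Its e23 coefficient is negative, so report the other preimage -R.
Answer: -4/5 + 3/5*e23. Note: both R and -R realise this M (trace 39/25); the covering map identifies them, and the e23-coefficient sign is the tie-breaker.


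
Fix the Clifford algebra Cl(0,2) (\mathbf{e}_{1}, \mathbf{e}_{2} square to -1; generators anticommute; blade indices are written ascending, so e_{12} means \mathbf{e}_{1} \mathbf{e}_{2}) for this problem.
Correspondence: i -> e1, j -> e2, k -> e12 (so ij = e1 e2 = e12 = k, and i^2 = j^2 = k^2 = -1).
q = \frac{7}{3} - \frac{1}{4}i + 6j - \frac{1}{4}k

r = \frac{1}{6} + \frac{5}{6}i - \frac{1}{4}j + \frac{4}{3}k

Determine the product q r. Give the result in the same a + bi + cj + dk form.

In blades: q = \frac{7}{3} - \frac{1}{4} e_{1} + 6 e_{2} - \frac{1}{4} e_{12}, r = \frac{1}{6} + \frac{5}{6} e_{1} - \frac{1}{4} e_{2} + \frac{4}{3} e_{12}.
Distribute q over r term by term (generator squares from the signature, products reordered to ascending indices): (\frac{7}{3})*r = \frac{7}{18} + \frac{35}{18} e_{1} - \frac{7}{12} e_{2} + \frac{28}{9} e_{12}; (-\frac{1}{4} e_{1})*r = \frac{5}{24} - \frac{1}{24} e_{1} + \frac{1}{3} e_{2} + \frac{1}{16} e_{12}; (6 e_{2})*r = \frac{3}{2} + 8 e_{1} + e_{2} - 5 e_{12}; (-\frac{1}{4} e_{12})*r = \frac{1}{3} - \frac{1}{16} e_{1} - \frac{5}{24} e_{2} - \frac{1}{24} e_{12}.
Sum: \frac{175}{72} + \frac{1417}{144} e_{1} + \frac{13}{24} e_{2} - \frac{269}{144} e_{12}; translating back through the correspondence:
Answer: \frac{175}{72} + \frac{1417}{144}i + \frac{13}{24}j - \frac{269}{144}k


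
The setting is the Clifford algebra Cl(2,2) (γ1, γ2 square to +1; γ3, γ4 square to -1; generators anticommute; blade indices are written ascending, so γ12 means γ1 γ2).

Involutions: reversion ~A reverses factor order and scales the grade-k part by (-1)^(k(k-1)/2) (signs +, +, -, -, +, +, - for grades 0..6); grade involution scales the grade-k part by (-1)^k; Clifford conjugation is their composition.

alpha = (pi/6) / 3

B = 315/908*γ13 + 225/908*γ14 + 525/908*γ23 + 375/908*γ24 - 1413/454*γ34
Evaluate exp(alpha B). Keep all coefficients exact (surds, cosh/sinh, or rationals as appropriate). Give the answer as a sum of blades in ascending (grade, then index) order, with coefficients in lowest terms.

B^2 term by term: the squares give (315/908)^2*(γ13)^2 + (225/908)^2*(γ14)^2 + (525/908)^2*(γ23)^2 + (375/908)^2*(γ24)^2 + (-1413/454)^2*(γ34)^2 = 99225/824464*(+1) + 50625/824464*(+1) + 275625/824464*(+1) + 140625/824464*(+1) + 1996569/206116*(-1) = -9 (each basis 2-blade squares to minus the product of its generators' squares); cross terms between blades sharing an index anticommute and cancel; the commuting (index-disjoint) pairs give grade-4 terms 2*c*c'*(blade product), which cancel blade by blade — γ1234: -118125/412232 + 118125/412232 = 0 — confirming B is simple. So B^2 = -9.
B^2 = -9 — the negative square puts this in the circular regime; l = 3, alpha*l = pi/6, so exp(alpha B) = cos(pi/6) + (sin(pi/6)/3)*B = sqrt(3)/2 + (1/6)*B.
Answer: sqrt(3)/2 + 105/1816*γ13 + 75/1816*γ14 + 175/1816*γ23 + 125/1816*γ24 - 471/908*γ34


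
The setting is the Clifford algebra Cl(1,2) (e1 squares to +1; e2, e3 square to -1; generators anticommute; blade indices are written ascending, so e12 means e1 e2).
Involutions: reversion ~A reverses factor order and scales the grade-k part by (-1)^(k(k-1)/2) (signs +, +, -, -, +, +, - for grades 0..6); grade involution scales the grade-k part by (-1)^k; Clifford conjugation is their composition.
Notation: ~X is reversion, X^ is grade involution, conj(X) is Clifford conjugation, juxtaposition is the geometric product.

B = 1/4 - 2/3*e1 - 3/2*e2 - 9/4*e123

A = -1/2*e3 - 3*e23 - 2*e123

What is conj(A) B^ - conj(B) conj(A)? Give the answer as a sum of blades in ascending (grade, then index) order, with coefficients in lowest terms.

first term: 9/2 - 27/4*e1 + 37/8*e3 - 9/8*e12 - 10/3*e13 - 4/3*e23 + 3/2*e123
second term: -9/2 + 27/4*e1 - 35/8*e3 + 9/8*e12 - 8/3*e13 + 1/6*e23 + 3/2*e123
Answer: 9 - 27/2*e1 + 9*e3 - 9/4*e12 - 2/3*e13 - 3/2*e23


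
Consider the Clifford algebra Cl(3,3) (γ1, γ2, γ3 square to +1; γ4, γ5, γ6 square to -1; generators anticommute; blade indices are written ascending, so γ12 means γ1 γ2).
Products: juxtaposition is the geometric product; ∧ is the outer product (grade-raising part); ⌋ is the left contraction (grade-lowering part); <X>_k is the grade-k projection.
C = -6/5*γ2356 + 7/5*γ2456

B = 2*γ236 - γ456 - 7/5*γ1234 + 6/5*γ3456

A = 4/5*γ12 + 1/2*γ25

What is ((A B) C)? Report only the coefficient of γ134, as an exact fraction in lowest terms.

step 1: 28/25*γ34 + 8/5*γ136 - 1/2*γ246 + γ356 + 7/10*γ1345 - 3/5*γ2346 - 4/5*γ12456 + 24/25*γ123456
step 2: 28/25*γ1 - 6/5*γ2 - 7/10*γ5 + 168/125*γ13 - 144/125*γ14 + 21/25*γ35 - 18/25*γ45 + 48/25*γ125 - 24/25*γ134 + 7/5*γ234 + 3/5*γ345 + 49/50*γ1236 - 21/25*γ1246 - 196/125*γ2356 + 168/125*γ2456 - 56/25*γ12345
Answer: -24/25


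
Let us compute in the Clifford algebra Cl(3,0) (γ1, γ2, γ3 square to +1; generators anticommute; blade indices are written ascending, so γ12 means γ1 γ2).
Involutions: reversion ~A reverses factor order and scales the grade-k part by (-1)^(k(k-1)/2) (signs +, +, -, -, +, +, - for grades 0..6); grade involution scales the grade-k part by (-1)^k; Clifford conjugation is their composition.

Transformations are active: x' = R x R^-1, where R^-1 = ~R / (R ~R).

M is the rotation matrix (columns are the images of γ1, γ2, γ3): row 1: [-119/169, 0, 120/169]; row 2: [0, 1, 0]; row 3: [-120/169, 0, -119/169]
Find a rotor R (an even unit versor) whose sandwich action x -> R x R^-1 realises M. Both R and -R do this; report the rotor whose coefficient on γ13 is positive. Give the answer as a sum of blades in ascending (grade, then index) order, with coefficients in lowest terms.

Method: write R = a + b12*γ12 + b13*γ13 + b23*γ23 with a^2 + b12^2 + b13^2 + b23^2 = 1 (so R^-1 = ~R). Expanding the columns R e_j ~R gives tr M = 4a^2 - 1 and, from the antisymmetric part, M21 - M12 = -4a*b12, M13 - M31 = 4a*b13, M32 - M23 = -4a*b23.
Here tr M = -69/169, so a^2 = (1 + tr M)/4 = 25/169 and a = ±5/13. Taking a = 5/13: M21 - M12 = 0, M13 - M31 = 240/169, M32 - M23 = 0, giving b12 = 0, b13 = 12/13, b23 = 0, i.e. R = 5/13 + 12/13*γ13.
Its γ13 coefficient is already positive.
Answer: 5/13 + 12/13*γ13. Note: both R and -R realise this M (trace -69/169); the covering map identifies them, and the γ13-coefficient sign is the tie-breaker.


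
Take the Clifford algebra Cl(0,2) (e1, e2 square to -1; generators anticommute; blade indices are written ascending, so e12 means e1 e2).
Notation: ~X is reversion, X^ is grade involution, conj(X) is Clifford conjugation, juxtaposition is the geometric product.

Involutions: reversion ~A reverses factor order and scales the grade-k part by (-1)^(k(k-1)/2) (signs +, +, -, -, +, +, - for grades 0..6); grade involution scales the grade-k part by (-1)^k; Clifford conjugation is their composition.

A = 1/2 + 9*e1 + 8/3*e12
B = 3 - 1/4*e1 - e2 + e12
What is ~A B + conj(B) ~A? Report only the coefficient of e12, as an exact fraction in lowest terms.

first term: 77/12 + 581/24*e1 - 53/6*e2 - 33/2*e12
second term: -41/12 + 587/24*e1 - 47/6*e2 - 35/2*e12
Answer: -34


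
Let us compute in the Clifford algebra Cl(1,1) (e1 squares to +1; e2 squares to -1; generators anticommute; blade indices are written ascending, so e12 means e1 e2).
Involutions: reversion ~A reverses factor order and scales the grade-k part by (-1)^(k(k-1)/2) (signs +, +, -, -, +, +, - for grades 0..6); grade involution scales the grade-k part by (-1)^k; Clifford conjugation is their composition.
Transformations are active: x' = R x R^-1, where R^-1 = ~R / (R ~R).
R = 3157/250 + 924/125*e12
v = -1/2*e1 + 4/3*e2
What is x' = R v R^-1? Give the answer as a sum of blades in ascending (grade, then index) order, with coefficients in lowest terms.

~R = 3157/250 - 924/125*e12, and R ~R = 1310309/12500, so R^-1 = ~R / (1310309/12500).
R v = -1617/100*e1 + 308/15*e2
Answer: -1501/442*e1 + 2396/663*e2


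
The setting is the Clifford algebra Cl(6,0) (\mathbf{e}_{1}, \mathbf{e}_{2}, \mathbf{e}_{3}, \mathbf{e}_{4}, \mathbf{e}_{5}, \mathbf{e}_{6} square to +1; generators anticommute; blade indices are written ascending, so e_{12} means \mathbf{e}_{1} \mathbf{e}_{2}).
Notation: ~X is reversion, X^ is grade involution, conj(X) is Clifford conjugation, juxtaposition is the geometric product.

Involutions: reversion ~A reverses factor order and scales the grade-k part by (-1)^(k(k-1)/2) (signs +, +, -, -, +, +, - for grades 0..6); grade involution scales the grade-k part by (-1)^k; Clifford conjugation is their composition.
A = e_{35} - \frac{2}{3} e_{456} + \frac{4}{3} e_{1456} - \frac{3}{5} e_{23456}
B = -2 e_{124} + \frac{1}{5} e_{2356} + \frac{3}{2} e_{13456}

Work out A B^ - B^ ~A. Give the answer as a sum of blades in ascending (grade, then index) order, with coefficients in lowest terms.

first term: 2 e_{3} - \frac{3}{25} e_{4} - \frac{9}{10} e_{12} - e_{13} - \frac{1}{5} e_{26} - \frac{3}{2} e_{146} + \frac{2}{15} e_{234} + \frac{8}{3} e_{256} - \frac{4}{15} e_{1234} - \frac{4}{3} e_{1256} + \frac{6}{5} e_{1356} - 2 e_{12345}
second term: 2 e_{3} - \frac{3}{25} e_{4} + \frac{9}{10} e_{12} + e_{13} + \frac{1}{5} e_{26} + \frac{3}{2} e_{146} - \frac{2}{15} e_{234} + \frac{8}{3} e_{256} - \frac{4}{15} e_{1234} + \frac{4}{3} e_{1256} - \frac{6}{5} e_{1356} + 2 e_{12345}
Answer: -\frac{9}{5} e_{12} - 2 e_{13} - \frac{2}{5} e_{26} - 3 e_{146} + \frac{4}{15} e_{234} - \frac{8}{3} e_{1256} + \frac{12}{5} e_{1356} - 4 e_{12345}


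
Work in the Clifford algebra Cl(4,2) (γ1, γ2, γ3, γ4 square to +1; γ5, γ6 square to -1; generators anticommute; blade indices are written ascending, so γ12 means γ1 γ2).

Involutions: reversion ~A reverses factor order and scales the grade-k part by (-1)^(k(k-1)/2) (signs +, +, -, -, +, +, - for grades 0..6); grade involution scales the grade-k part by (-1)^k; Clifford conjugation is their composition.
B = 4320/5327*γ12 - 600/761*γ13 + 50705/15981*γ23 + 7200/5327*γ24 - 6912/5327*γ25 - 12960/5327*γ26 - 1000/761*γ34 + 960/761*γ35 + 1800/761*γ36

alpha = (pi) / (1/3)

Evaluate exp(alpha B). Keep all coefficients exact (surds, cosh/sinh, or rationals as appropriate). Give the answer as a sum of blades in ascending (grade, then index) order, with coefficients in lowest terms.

B^2 term by term: the squares give (4320/5327)^2*(γ12)^2 + (-600/761)^2*(γ13)^2 + (50705/15981)^2*(γ23)^2 + (7200/5327)^2*(γ24)^2 + (-6912/5327)^2*(γ25)^2 + (-12960/5327)^2*(γ26)^2 + (-1000/761)^2*(γ34)^2 + (960/761)^2*(γ35)^2 + (1800/761)^2*(γ36)^2 = 18662400/28376929*(-1) + 360000/579121*(-1) + 2570997025/255392361*(-1) + 51840000/28376929*(-1) + 47775744/28376929*(+1) + 167961600/28376929*(+1) + 1000000/579121*(-1) + 921600/579121*(+1) + 3240000/579121*(+1) = -1/9 (each basis 2-blade squares to minus the product of its generators' squares); cross terms between blades sharing an index anticommute and cancel; the commuting (index-disjoint) pairs give grade-4 terms 2*c*c'*(blade product), which cancel blade by blade — γ1234: -8640000/4053847 + 8640000/4053847 = 0; γ1235: 8294400/4053847 - 8294400/4053847 = 0; γ1236: 15552000/4053847 - 15552000/4053847 = 0; γ2345: -13824000/4053847 + 13824000/4053847 = 0; γ2346: -25920000/4053847 + 25920000/4053847 = 0; γ2356: 24883200/4053847 - 24883200/4053847 = 0 — confirming B is simple. So B^2 = -1/9.
B^2 = -1/9 — the negative square puts this in the circular regime; l = 1/3, alpha*l = pi, so exp(alpha B) = cos(pi) + (sin(pi)/(1/3))*B = -1 + (0)*B.
Answer: -1


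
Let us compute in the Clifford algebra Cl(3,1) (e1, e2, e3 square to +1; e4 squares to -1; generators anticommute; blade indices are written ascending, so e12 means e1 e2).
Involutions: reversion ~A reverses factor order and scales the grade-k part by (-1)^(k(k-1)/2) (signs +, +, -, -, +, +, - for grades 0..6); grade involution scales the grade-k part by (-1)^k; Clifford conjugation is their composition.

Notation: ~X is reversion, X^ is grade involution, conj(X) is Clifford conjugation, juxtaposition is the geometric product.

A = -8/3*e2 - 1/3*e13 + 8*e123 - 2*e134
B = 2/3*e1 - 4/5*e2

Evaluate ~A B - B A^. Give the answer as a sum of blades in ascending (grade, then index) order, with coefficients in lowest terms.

first term: 32/15 - 2/9*e3 + 16/9*e12 - 32/5*e13 - 16/3*e23 + 4/3*e34 + 4/15*e123 - 8/5*e1234
second term: -32/15 - 2/9*e3 + 16/9*e12 - 32/5*e13 - 16/3*e23 + 4/3*e34 - 4/15*e123 + 8/5*e1234
Answer: 64/15 + 8/15*e123 - 16/5*e1234


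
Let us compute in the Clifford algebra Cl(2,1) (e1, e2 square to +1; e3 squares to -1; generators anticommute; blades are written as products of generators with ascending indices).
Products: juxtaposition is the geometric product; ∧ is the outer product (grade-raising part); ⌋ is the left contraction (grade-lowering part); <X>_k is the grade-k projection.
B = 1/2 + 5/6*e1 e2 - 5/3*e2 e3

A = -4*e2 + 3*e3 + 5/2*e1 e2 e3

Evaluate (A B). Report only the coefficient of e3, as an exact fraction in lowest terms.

step 1: -5/6*e1 - 7*e2 + 73/12*e3 + 15/4*e1 e2 e3
Answer: 73/12


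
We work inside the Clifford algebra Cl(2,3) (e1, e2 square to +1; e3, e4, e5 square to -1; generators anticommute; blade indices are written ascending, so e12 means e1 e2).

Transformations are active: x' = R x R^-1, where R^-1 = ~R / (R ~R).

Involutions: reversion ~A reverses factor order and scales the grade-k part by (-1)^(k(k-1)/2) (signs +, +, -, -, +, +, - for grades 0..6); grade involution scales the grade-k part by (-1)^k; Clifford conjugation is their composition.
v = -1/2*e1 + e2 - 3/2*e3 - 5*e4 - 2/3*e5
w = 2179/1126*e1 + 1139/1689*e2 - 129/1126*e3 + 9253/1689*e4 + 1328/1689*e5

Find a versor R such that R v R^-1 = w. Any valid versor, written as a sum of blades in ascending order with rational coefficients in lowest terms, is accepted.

The midline construction: v and w both square to -238/9, so reflecting in their sum 808/563*e1 + 2828/1689*e2 - 909/563*e3 + 808/1689*e4 + 202/1689*e5 exchanges them.
Answer: 808/563*e1 + 2828/1689*e2 - 909/563*e3 + 808/1689*e4 + 202/1689*e5


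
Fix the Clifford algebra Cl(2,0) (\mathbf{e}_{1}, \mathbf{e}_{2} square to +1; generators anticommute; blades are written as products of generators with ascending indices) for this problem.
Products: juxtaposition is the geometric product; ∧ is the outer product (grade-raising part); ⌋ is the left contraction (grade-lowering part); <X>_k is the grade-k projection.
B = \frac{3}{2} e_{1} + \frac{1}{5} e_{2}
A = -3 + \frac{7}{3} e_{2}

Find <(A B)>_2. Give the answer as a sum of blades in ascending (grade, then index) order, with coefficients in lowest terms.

step 1: \frac{7}{15} - \frac{9}{2} e_{1} - \frac{3}{5} e_{2} - \frac{7}{2} e_{1} e_{2}
step 2: -\frac{7}{2} e_{1} e_{2}
Answer: -\frac{7}{2} e_{1} e_{2}


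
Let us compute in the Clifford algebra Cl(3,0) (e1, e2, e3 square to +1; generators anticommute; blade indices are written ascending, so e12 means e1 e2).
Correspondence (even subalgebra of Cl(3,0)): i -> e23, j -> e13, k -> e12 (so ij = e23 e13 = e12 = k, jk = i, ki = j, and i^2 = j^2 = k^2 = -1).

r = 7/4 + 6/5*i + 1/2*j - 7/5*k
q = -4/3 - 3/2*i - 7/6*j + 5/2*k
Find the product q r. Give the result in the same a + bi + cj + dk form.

In blades: q = -4/3 + 5/2*e12 - 7/6*e13 - 3/2*e23, r = 7/4 - 7/5*e12 + 1/2*e13 + 6/5*e23.
Distribute q over r term by term (generator squares from the signature, products reordered to ascending indices): (-4/3)*r = -7/3 + 28/15*e12 - 2/3*e13 - 8/5*e23; (5/2*e12)*r = 7/2 + 35/8*e12 + 3*e13 - 5/4*e23; (-7/6*e13)*r = 7/12 + 7/5*e12 - 49/24*e13 + 49/30*e23; (-3/2*e23)*r = 9/5 - 3/4*e12 - 21/10*e13 - 21/8*e23.
Sum: 71/20 + 827/120*e12 - 217/120*e13 - 461/120*e23; translating back through the correspondence:
Answer: 71/20 - 461/120*i - 217/120*j + 827/120*k


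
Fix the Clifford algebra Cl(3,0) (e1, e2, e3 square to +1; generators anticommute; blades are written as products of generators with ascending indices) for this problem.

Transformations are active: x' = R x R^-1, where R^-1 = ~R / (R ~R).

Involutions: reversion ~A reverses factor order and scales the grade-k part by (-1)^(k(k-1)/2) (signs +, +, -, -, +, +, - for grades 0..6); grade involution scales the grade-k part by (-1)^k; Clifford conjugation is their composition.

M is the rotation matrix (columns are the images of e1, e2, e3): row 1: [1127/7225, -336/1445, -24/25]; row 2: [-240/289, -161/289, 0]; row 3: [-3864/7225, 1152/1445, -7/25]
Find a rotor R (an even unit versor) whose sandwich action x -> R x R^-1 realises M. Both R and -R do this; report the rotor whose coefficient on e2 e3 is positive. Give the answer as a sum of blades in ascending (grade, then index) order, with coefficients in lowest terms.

Method: write R = a + b12*e1 e2 + b13*e1 e3 + b23*e2 e3 with a^2 + b12^2 + b13^2 + b23^2 = 1 (so R^-1 = ~R). Expanding the columns R e_j ~R gives tr M = 4a^2 - 1 and, from the antisymmetric part, M21 - M12 = -4a*b12, M13 - M31 = 4a*b13, M32 - M23 = -4a*b23.
Here tr M = -4921/7225, so a^2 = (1 + tr M)/4 = 576/7225 and a = ±24/85. Taking a = 24/85: M21 - M12 = -864/1445, M13 - M31 = -3072/7225, M32 - M23 = 1152/1445, giving b12 = 9/17, b13 = -32/85, b23 = -12/17, i.e. R = 24/85 + 9/17*e1 e2 - 32/85*e1 e3 - 12/17*e2 e3.
Its e2 e3 coefficient is negative, so report the other preimage -R.
Answer: -24/85 - 9/17*e1 e2 + 32/85*e1 e3 + 12/17*e2 e3. Uniqueness: Spin(3) -> SO(3) maps R and -R to the same rotation of trace -4921/7225; fixing the sign of the e2 e3 coefficient removes the ambiguity.


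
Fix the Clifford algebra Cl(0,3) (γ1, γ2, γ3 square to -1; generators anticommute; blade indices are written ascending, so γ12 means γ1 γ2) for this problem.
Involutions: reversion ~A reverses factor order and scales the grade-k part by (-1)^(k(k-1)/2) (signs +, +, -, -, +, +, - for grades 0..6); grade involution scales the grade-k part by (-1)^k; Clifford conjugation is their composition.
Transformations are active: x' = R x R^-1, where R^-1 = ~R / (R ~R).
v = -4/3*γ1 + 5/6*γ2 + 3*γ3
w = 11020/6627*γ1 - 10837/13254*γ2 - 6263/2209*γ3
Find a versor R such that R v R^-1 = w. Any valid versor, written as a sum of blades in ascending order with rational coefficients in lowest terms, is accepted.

Reasoning: v^2 = w^2 = -413/36 since conjugation preserves the quadratic form; R = v + w = 728/2209*γ1 + 104/6627*γ2 + 364/2209*γ3 is then valid when invertible, keeping its own part and reversing (v - w)/2.
Answer: 728/2209*γ1 + 104/6627*γ2 + 364/2209*γ3


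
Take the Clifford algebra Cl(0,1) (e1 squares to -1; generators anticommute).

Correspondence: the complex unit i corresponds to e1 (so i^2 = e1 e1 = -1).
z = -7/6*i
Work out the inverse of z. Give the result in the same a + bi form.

In blades: z = -7/6*e1.
With qbar = 7/6*e1 (scalar fixed, mapped units negated), z qbar = 49/36 (the sum of squared coefficients), so z^-1 = qbar / (49/36) = 6/7*e1; translating back:
Answer: 6/7*i


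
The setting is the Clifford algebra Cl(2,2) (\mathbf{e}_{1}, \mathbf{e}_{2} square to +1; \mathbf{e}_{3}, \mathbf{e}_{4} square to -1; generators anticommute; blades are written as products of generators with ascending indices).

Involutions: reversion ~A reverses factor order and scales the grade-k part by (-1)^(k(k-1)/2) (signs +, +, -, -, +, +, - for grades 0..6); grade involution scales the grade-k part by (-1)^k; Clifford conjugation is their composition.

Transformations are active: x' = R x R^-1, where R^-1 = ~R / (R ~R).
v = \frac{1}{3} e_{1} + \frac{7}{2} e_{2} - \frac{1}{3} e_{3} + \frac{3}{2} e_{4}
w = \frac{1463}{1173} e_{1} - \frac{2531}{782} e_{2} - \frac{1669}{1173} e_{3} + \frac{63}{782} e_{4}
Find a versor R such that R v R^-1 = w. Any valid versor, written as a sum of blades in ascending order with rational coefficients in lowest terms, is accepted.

Here q(v) = q(w) = 10; the classical choice R = v + w = \frac{618}{391} e_{1} + \frac{103}{391} e_{2} - \frac{2060}{1173} e_{3} + \frac{618}{391} e_{4} then realises v -> w under the sandwich.
Answer: \frac{618}{391} e_{1} + \frac{103}{391} e_{2} - \frac{2060}{1173} e_{3} + \frac{618}{391} e_{4}


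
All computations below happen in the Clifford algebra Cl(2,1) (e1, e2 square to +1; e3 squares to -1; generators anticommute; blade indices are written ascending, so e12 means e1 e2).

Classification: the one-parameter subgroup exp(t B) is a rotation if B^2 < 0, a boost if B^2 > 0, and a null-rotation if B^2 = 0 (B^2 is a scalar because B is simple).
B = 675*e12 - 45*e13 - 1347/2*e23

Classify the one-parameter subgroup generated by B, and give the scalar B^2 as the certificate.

B^2 term by term: the squares give (675)^2*(e12)^2 + (-45)^2*(e13)^2 + (-1347/2)^2*(e23)^2 = 455625*(-1) + 2025*(+1) + 1814409/4*(+1) = 9/4 (each basis 2-blade squares to minus the product of its generators' squares); cross terms between blades sharing an index anticommute and cancel. So B^2 = 9/4.
Answer: boost, certificate B^2 = 9/4. One invariant decides it: the square 9/4 survives every conjugation, and its sign is exactly the classification.


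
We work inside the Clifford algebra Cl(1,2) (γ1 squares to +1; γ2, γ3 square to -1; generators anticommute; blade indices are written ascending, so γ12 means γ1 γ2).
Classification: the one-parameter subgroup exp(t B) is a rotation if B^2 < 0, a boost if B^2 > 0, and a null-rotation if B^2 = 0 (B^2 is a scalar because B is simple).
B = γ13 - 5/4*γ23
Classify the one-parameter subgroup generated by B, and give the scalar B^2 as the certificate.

B^2 term by term: the squares give (1)^2*(γ13)^2 + (-5/4)^2*(γ23)^2 = 1*(+1) + 25/16*(-1) = -9/16 (each basis 2-blade squares to minus the product of its generators' squares); cross terms between blades sharing an index anticommute and cancel. So B^2 = -9/16.
Answer: rotation, certificate B^2 = -9/16. The class reads off the invariant scalar -9/16 directly.


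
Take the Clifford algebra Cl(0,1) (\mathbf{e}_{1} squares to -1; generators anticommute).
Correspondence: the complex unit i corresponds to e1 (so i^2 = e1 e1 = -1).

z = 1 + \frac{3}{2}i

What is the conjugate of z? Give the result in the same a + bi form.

In blades: z = 1 + \frac{3}{2} e_{1}.
Conjugation here is Clifford conjugation: the scalar is fixed and the grade-1 and grade-2 blades all flip sign, giving 1 - \frac{3}{2} e_{1}; translating back:
Answer: 1 - \frac{3}{2}i


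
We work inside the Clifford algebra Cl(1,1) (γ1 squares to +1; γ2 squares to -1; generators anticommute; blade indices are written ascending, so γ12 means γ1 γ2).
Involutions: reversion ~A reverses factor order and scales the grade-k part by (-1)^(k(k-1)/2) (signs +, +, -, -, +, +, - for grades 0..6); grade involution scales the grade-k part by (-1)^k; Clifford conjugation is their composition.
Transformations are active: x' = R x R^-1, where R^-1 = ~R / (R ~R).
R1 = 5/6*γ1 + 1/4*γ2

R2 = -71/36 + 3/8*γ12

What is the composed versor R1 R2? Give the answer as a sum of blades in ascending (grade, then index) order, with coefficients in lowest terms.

Distribute over the terms of R1 (each basis-blade product reordered to ascending indices, repeated generators contracted through their squares):
(5/6*γ1) R2 = -355/216*γ1 + 5/16*γ2
(1/4*γ2) R2 = 3/32*γ1 - 71/144*γ2
Summing the partial products and collecting blades:
Answer: -1339/864*γ1 - 13/72*γ2


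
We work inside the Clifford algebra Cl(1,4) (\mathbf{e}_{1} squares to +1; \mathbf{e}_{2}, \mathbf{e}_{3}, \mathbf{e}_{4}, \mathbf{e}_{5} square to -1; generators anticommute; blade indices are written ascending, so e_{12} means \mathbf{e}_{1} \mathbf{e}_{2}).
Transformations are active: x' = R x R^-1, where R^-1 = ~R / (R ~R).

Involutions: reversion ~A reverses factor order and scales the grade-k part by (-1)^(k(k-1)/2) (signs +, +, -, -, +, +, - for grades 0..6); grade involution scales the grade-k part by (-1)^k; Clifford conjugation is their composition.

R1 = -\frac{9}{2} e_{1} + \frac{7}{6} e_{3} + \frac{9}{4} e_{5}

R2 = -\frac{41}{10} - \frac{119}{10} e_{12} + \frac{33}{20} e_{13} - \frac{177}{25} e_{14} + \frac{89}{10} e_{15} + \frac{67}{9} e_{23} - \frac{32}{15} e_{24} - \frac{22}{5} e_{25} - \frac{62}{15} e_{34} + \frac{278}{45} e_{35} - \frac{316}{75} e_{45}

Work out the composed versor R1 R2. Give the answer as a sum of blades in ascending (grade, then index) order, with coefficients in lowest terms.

Distribute over the terms of R1 (each basis-blade product reordered to ascending indices, repeated generators contracted through their squares):
(-\frac{9}{2} e_{1}) R2 = \frac{369}{20} e_{1} + \frac{1071}{20} e_{2} - \frac{297}{40} e_{3} + \frac{1593}{50} e_{4} - \frac{801}{20} e_{5} - \frac{67}{2} e_{123} + \frac{48}{5} e_{124} + \frac{99}{5} e_{125} + \frac{93}{5} e_{134} - \frac{139}{5} e_{135} + \frac{474}{25} e_{145}
(\frac{7}{6} e_{3}) R2 = \frac{77}{40} e_{1} + \frac{469}{54} e_{2} - \frac{287}{60} e_{3} + \frac{217}{45} e_{4} - \frac{973}{135} e_{5} - \frac{833}{60} e_{123} + \frac{413}{50} e_{134} - \frac{623}{60} e_{135} + \frac{112}{45} e_{234} + \frac{77}{15} e_{235} - \frac{1106}{225} e_{345}
(\frac{9}{4} e_{5}) R2 = \frac{801}{40} e_{1} - \frac{99}{10} e_{2} + \frac{139}{10} e_{3} - \frac{237}{25} e_{4} - \frac{369}{40} e_{5} - \frac{1071}{40} e_{125} + \frac{297}{80} e_{135} - \frac{1593}{100} e_{145} + \frac{67}{4} e_{235} - \frac{24}{5} e_{245} - \frac{93}{10} e_{345}
Summing the partial products and collecting blades:
Answer: \frac{202}{5} e_{1} + \frac{28261}{540} e_{2} + \frac{203}{120} e_{3} + \frac{12241}{450} e_{4} - \frac{61001}{1080} e_{5} - \frac{2843}{60} e_{123} + \frac{48}{5} e_{124} - \frac{279}{40} e_{125} + \frac{1343}{50} e_{134} - \frac{8273}{240} e_{135} + \frac{303}{100} e_{145} + \frac{112}{45} e_{234} + \frac{1313}{60} e_{235} - \frac{24}{5} e_{245} - \frac{6397}{450} e_{345}
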